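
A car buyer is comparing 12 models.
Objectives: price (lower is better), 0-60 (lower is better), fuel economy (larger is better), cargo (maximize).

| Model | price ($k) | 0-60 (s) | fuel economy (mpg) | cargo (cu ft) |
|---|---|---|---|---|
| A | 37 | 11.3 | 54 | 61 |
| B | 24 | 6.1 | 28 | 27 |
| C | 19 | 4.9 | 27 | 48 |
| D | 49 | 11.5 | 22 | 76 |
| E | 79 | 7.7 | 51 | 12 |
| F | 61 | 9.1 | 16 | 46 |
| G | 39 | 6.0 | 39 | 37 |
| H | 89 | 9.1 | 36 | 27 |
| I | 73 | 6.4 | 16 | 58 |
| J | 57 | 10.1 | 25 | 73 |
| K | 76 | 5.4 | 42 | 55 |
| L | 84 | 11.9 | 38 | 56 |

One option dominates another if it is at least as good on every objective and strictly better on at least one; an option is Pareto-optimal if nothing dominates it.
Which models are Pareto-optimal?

A: not dominated (best fuel economy).
B: not dominated.
C: not dominated (best price).
D: not dominated (best cargo).
E: not dominated.
F: dominated by C (price 19≤61, 0-60 4.9≤9.1, fuel economy 27≥16, cargo 48≥46).
G: not dominated.
H: dominated by G (price 39≤89, 0-60 6.0≤9.1, fuel economy 39≥36, cargo 37≥27).
I: not dominated.
J: not dominated.
K: not dominated.
L: dominated by A (price 37≤84, 0-60 11.3≤11.9, fuel economy 54≥38, cargo 61≥56).

A, B, C, D, E, G, I, J, K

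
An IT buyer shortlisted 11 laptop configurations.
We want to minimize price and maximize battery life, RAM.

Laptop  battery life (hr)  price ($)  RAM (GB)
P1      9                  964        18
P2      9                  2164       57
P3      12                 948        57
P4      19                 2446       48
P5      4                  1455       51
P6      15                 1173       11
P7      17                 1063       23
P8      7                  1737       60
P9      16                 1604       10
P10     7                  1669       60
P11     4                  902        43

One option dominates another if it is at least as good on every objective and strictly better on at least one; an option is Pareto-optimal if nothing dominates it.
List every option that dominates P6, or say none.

P7: battery life 17≥15, price 1063≤1173, RAM 23≥11 — dominates P6.
Others (P1, P2, P3, P4, P5, P8, P9, P10, P11) are each worse than P6 on at least one objective.

P7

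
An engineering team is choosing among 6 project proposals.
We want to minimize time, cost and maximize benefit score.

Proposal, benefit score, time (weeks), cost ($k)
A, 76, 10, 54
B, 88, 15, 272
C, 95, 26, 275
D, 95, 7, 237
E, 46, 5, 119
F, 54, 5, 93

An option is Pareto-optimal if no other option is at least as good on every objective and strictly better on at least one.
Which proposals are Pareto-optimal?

A, D, F

A: not dominated (best cost).
B: dominated by D (benefit score 95≥88, time 7≤15, cost 237≤272).
C: dominated by D (benefit score 95≥95, time 7≤26, cost 237≤275).
D: not dominated.
E: dominated by F (benefit score 54≥46, time 5≤5, cost 93≤119).
F: not dominated.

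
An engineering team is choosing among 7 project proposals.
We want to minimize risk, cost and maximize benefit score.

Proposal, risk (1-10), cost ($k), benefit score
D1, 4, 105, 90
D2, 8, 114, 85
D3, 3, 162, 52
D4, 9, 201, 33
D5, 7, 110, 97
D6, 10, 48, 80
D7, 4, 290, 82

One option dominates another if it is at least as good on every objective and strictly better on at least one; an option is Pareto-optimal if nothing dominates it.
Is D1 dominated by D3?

D3 vs D1: D3 is worse on cost (162 vs 105), so it does not dominate D1.

No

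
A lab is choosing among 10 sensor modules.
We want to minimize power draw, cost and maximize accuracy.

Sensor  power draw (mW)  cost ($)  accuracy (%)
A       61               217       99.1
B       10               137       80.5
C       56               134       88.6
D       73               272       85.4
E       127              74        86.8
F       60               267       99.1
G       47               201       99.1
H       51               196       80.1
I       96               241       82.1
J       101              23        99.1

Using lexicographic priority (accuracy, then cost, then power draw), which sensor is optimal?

J

First maximize accuracy: best is 99.1, kept {A, F, G, J}.
Then minimize cost: best is 23, kept {J}.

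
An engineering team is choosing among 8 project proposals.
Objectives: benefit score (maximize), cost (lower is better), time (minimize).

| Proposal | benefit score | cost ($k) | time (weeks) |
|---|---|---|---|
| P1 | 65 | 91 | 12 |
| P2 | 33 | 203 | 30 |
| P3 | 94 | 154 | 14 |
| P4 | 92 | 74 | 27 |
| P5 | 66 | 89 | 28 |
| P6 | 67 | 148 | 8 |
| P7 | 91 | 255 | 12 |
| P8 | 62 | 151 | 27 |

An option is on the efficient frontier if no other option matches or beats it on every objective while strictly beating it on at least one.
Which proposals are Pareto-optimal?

P1, P3, P4, P6, P7

P1: not dominated.
P2: dominated by P1 (benefit score 65≥33, cost 91≤203, time 12≤30).
P3: not dominated (best benefit score).
P4: not dominated (best cost).
P5: dominated by P4 (benefit score 92≥66, cost 74≤89, time 27≤28).
P6: not dominated (best time).
P7: not dominated.
P8: dominated by P1 (benefit score 65≥62, cost 91≤151, time 12≤27).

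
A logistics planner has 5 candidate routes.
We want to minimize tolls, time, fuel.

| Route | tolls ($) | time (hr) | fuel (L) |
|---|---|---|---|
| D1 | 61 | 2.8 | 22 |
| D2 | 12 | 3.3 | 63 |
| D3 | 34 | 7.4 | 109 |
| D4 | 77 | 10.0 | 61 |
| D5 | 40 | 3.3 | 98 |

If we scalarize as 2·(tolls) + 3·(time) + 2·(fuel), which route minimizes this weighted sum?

D1: 2·61 + 3·2.8 + 2·22 = 174.4
D2: 2·12 + 3·3.3 + 2·63 = 159.9
D3: 2·34 + 3·7.4 + 2·109 = 308.2
D4: 2·77 + 3·10.0 + 2·61 = 306.0
D5: 2·40 + 3·3.3 + 2·98 = 285.9
Lowest: D2 at 159.9.

D2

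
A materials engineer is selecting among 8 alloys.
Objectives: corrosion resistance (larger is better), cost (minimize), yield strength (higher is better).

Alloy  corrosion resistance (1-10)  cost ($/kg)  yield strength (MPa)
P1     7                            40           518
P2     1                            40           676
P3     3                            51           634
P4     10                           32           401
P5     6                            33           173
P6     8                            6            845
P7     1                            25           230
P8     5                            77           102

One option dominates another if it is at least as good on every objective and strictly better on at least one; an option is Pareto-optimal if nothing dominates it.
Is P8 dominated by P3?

No

P3 vs P8: P3 is worse on corrosion resistance (3 vs 5), so it does not dominate P8.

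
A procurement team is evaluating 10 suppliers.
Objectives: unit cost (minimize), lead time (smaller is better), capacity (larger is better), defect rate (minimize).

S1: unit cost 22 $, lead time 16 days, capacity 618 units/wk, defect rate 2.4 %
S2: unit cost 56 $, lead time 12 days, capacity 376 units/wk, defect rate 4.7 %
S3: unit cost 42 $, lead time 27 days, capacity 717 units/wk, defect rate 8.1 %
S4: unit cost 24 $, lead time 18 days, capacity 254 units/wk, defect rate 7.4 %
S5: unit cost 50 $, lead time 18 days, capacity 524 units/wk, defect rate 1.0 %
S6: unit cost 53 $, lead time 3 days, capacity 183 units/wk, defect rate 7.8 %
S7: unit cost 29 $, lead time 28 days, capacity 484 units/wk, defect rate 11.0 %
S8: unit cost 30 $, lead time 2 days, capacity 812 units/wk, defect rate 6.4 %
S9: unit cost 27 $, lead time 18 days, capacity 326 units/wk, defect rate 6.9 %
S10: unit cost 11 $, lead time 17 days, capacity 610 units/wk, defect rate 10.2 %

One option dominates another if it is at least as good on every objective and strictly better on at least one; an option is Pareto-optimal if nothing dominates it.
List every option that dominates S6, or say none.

S8

S8: unit cost 30≤53, lead time 2≤3, capacity 812≥183, defect rate 6.4≤7.8 — dominates S6.
Others (S1, S2, S3, S4, S5, S7, S9, S10) are each worse than S6 on at least one objective.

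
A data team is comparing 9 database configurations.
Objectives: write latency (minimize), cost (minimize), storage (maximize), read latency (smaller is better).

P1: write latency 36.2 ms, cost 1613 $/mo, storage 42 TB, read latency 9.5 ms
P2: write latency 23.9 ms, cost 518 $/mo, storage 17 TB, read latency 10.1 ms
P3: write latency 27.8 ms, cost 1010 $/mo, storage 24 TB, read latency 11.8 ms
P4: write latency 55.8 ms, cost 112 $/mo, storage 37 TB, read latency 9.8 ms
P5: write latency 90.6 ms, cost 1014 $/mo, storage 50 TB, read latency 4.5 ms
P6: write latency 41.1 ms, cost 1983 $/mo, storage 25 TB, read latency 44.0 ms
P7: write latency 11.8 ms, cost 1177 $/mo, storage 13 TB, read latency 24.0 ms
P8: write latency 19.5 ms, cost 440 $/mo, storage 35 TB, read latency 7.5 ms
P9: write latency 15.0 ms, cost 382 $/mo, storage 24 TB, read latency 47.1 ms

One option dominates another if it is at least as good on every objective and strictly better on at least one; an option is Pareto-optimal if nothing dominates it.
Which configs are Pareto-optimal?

P1, P4, P5, P7, P8, P9

P1: not dominated.
P2: dominated by P8 (write latency 19.5≤23.9, cost 440≤518, storage 35≥17, read latency 7.5≤10.1).
P3: dominated by P8 (write latency 19.5≤27.8, cost 440≤1010, storage 35≥24, read latency 7.5≤11.8).
P4: not dominated (best cost).
P5: not dominated (best storage).
P6: dominated by P1 (write latency 36.2≤41.1, cost 1613≤1983, storage 42≥25, read latency 9.5≤44.0).
P7: not dominated (best write latency).
P8: not dominated.
P9: not dominated.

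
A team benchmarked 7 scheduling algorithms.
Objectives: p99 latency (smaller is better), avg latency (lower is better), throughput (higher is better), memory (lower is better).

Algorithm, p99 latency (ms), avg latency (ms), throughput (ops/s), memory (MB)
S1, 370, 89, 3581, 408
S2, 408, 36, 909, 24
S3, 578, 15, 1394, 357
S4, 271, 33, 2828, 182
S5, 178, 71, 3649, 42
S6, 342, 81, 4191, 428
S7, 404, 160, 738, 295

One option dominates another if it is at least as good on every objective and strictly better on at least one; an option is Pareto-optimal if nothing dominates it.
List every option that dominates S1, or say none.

S5: p99 latency 178≤370, avg latency 71≤89, throughput 3649≥3581, memory 42≤408 — dominates S1.
Others (S2, S3, S4, S6, S7) are each worse than S1 on at least one objective.

S5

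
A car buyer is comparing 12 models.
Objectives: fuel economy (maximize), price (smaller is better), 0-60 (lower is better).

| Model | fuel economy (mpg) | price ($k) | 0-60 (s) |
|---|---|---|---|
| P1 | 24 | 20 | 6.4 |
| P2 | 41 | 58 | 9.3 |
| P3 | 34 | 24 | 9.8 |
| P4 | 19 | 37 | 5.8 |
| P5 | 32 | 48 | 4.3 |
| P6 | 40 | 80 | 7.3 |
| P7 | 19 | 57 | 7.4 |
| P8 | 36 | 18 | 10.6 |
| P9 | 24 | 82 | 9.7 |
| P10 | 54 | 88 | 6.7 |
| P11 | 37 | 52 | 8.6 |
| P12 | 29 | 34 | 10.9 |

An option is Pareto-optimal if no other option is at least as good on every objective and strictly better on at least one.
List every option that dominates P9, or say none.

P1: fuel economy 24≥24, price 20≤82, 0-60 6.4≤9.7 — dominates P9.
P2: fuel economy 41≥24, price 58≤82, 0-60 9.3≤9.7 — dominates P9.
P5: fuel economy 32≥24, price 48≤82, 0-60 4.3≤9.7 — dominates P9.
P6: fuel economy 40≥24, price 80≤82, 0-60 7.3≤9.7 — dominates P9.
P11: fuel economy 37≥24, price 52≤82, 0-60 8.6≤9.7 — dominates P9.
Others (P3, P4, P7, P8, P10, P12) are each worse than P9 on at least one objective.

P1, P2, P5, P6, P11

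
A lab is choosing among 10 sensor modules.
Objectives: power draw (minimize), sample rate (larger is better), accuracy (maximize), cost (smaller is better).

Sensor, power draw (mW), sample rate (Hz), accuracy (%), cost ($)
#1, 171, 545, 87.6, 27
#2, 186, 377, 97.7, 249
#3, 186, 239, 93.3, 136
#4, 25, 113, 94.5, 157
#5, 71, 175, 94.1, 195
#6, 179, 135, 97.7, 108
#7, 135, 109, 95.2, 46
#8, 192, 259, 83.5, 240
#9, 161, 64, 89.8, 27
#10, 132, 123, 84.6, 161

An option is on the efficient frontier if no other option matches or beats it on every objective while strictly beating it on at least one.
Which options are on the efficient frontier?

#1, #2, #3, #4, #5, #6, #7, #9, #10

#1: not dominated (best sample rate).
#2: not dominated.
#3: not dominated.
#4: not dominated (best power draw).
#5: not dominated.
#6: not dominated.
#7: not dominated.
#8: dominated by #1 (power draw 171≤192, sample rate 545≥259, accuracy 87.6≥83.5, cost 27≤240).
#9: not dominated.
#10: not dominated.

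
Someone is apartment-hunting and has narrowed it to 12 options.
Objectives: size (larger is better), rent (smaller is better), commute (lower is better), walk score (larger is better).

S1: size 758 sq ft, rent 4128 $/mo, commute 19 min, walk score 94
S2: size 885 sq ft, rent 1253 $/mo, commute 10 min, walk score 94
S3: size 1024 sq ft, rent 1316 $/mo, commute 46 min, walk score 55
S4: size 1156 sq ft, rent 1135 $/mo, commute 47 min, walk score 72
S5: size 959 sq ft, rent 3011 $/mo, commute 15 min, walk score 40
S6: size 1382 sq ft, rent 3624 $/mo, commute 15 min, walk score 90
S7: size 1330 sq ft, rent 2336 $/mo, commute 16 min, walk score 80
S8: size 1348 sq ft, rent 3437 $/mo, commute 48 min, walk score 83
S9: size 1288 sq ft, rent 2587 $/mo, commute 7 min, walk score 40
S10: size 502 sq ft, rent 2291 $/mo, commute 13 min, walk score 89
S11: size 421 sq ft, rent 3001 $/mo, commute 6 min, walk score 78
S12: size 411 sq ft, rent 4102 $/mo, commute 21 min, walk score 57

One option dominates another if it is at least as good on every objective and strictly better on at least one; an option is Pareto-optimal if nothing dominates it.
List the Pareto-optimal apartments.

S1: dominated by S2 (size 885≥758, rent 1253≤4128, commute 10≤19, walk score 94≥94).
S2: not dominated.
S3: not dominated.
S4: not dominated (best rent).
S5: dominated by S9 (size 1288≥959, rent 2587≤3011, commute 7≤15, walk score 40≥40).
S6: not dominated (best size).
S7: not dominated.
S8: not dominated.
S9: not dominated.
S10: dominated by S2 (size 885≥502, rent 1253≤2291, commute 10≤13, walk score 94≥89).
S11: not dominated (best commute).
S12: dominated by S2 (size 885≥411, rent 1253≤4102, commute 10≤21, walk score 94≥57).

S2, S3, S4, S6, S7, S8, S9, S11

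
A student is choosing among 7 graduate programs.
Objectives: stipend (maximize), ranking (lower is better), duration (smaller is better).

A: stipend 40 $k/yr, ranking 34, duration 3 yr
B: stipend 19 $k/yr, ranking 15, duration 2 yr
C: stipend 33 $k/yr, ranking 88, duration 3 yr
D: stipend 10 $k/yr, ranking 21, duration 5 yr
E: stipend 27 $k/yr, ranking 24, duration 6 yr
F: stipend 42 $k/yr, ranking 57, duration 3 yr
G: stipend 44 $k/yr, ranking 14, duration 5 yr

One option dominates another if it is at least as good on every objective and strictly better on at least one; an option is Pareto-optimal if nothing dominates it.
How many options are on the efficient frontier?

A: not dominated.
B: not dominated (best duration).
C: dominated by A (stipend 40≥33, ranking 34≤88, duration 3≤3).
D: dominated by B (stipend 19≥10, ranking 15≤21, duration 2≤5).
E: dominated by G (stipend 44≥27, ranking 14≤24, duration 5≤6).
F: not dominated.
G: not dominated (best stipend).
Pareto-optimal: A, B, F, G → 4.

4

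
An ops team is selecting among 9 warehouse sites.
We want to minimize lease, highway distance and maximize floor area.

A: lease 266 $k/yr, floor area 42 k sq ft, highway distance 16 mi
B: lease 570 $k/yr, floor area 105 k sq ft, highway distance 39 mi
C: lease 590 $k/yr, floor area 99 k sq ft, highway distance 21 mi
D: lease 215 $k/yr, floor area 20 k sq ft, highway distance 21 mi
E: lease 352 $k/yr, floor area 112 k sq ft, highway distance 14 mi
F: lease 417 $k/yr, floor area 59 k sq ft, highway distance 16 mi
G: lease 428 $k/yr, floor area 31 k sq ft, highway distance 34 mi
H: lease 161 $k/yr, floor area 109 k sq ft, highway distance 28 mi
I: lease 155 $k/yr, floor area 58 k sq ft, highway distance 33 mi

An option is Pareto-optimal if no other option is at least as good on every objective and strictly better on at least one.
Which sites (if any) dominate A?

B: worse on lease (570 vs 266).
C: worse on lease (590 vs 266).
D: worse on floor area (20 vs 42).
E: worse on lease (352 vs 266).
F: worse on lease (417 vs 266).
G: worse on lease (428 vs 266).
H: worse on highway distance (28 vs 16).
I: worse on highway distance (33 vs 16).
No option dominates A.

none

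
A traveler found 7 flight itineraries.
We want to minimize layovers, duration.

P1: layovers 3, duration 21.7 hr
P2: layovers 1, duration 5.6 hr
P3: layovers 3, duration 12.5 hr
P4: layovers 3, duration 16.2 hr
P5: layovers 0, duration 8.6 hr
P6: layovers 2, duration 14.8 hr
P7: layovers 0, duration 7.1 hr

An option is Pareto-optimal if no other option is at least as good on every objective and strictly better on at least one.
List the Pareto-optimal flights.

P2, P7

P1: dominated by P2 (layovers 1≤3, duration 5.6≤21.7).
P2: not dominated (best duration).
P3: dominated by P2 (layovers 1≤3, duration 5.6≤12.5).
P4: dominated by P2 (layovers 1≤3, duration 5.6≤16.2).
P5: dominated by P7 (layovers 0≤0, duration 7.1≤8.6).
P6: dominated by P2 (layovers 1≤2, duration 5.6≤14.8).
P7: not dominated.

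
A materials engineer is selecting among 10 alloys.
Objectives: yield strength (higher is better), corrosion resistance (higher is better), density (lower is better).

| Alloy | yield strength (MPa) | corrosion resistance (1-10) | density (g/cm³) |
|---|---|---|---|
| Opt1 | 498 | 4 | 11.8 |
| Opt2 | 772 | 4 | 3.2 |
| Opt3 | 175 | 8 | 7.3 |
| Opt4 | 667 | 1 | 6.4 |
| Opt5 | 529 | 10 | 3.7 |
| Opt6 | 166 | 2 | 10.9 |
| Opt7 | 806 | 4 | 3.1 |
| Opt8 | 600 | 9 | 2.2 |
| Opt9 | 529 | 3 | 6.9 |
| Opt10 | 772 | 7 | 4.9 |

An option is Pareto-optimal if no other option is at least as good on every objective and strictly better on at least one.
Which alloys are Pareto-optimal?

Opt1: dominated by Opt2 (yield strength 772≥498, corrosion resistance 4≥4, density 3.2≤11.8).
Opt2: dominated by Opt7 (yield strength 806≥772, corrosion resistance 4≥4, density 3.1≤3.2).
Opt3: dominated by Opt5 (yield strength 529≥175, corrosion resistance 10≥8, density 3.7≤7.3).
Opt4: dominated by Opt2 (yield strength 772≥667, corrosion resistance 4≥1, density 3.2≤6.4).
Opt5: not dominated (best corrosion resistance).
Opt6: dominated by Opt2 (yield strength 772≥166, corrosion resistance 4≥2, density 3.2≤10.9).
Opt7: not dominated (best yield strength).
Opt8: not dominated (best density).
Opt9: dominated by Opt2 (yield strength 772≥529, corrosion resistance 4≥3, density 3.2≤6.9).
Opt10: not dominated.

Opt5, Opt7, Opt8, Opt10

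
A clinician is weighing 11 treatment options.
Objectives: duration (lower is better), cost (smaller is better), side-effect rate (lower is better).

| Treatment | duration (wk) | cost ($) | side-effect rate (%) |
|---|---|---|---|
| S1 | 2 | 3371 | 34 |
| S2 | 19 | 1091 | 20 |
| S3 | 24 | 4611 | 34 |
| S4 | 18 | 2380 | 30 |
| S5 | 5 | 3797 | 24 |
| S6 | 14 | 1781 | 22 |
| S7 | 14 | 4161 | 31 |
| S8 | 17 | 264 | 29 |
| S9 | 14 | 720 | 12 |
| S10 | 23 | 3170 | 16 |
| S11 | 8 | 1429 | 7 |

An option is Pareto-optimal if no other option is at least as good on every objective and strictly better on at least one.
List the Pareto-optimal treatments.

S1: not dominated (best duration).
S2: dominated by S9 (duration 14≤19, cost 720≤1091, side-effect rate 12≤20).
S3: dominated by S1 (duration 2≤24, cost 3371≤4611, side-effect rate 34≤34).
S4: dominated by S6 (duration 14≤18, cost 1781≤2380, side-effect rate 22≤30).
S5: not dominated.
S6: dominated by S9 (duration 14≤14, cost 720≤1781, side-effect rate 12≤22).
S7: dominated by S5 (duration 5≤14, cost 3797≤4161, side-effect rate 24≤31).
S8: not dominated (best cost).
S9: not dominated.
S10: dominated by S9 (duration 14≤23, cost 720≤3170, side-effect rate 12≤16).
S11: not dominated (best side-effect rate).

S1, S5, S8, S9, S11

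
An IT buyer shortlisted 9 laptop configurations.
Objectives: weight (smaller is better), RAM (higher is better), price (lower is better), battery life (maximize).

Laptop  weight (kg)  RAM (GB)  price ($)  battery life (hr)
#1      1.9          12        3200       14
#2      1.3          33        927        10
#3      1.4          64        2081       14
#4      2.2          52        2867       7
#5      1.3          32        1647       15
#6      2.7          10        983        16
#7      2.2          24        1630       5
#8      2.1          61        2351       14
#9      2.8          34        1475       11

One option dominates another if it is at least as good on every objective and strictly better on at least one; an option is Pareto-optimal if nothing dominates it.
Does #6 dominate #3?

#6 vs #3: #6 is worse on weight (2.7 vs 1.4), so it does not dominate #3.

No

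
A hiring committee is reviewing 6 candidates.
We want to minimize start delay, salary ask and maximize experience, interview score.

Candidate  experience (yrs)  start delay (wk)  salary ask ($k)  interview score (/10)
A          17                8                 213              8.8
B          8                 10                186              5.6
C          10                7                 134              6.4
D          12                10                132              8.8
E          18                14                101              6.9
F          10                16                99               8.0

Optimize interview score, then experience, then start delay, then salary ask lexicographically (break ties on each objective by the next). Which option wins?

A

First maximize interview score: best is 8.8, kept {A, D}.
Then maximize experience: best is 17, kept {A}.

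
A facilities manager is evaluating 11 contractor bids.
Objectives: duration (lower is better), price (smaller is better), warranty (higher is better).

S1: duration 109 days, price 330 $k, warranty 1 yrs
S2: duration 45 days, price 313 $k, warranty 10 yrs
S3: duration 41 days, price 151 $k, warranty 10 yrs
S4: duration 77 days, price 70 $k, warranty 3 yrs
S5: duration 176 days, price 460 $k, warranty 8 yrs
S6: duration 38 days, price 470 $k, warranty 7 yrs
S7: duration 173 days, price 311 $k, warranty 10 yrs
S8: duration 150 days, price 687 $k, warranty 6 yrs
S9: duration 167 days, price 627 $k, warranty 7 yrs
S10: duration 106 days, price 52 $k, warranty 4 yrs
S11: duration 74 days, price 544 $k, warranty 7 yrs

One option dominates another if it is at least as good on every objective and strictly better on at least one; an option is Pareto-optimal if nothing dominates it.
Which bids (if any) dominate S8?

S2, S3, S6, S11

S2: duration 45≤150, price 313≤687, warranty 10≥6 — dominates S8.
S3: duration 41≤150, price 151≤687, warranty 10≥6 — dominates S8.
S6: duration 38≤150, price 470≤687, warranty 7≥6 — dominates S8.
S11: duration 74≤150, price 544≤687, warranty 7≥6 — dominates S8.
Others (S1, S4, S5, S7, S9, S10) are each worse than S8 on at least one objective.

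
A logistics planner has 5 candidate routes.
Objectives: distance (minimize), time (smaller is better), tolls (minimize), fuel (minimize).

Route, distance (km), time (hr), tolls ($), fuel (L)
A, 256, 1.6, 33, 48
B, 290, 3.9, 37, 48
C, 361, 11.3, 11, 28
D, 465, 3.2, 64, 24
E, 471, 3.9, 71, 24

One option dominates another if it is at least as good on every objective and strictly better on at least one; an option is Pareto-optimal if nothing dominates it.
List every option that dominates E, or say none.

D: distance 465≤471, time 3.2≤3.9, tolls 64≤71, fuel 24≤24 — dominates E.
Others (A, B, C) are each worse than E on at least one objective.

D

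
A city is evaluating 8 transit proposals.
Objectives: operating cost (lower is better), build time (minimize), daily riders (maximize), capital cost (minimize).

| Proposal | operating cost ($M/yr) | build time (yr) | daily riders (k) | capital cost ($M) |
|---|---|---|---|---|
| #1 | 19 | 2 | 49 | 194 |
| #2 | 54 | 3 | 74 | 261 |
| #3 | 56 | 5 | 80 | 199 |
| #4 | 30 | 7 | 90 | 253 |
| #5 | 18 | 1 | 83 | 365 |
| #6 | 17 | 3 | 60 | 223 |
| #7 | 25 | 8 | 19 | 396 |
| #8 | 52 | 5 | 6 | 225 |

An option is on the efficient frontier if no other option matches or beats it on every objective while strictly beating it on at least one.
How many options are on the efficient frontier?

#1: not dominated (best capital cost).
#2: not dominated.
#3: not dominated.
#4: not dominated (best daily riders).
#5: not dominated (best build time).
#6: not dominated (best operating cost).
#7: dominated by #1 (operating cost 19≤25, build time 2≤8, daily riders 49≥19, capital cost 194≤396).
#8: dominated by #1 (operating cost 19≤52, build time 2≤5, daily riders 49≥6, capital cost 194≤225).
Pareto-optimal: #1, #2, #3, #4, #5, #6 → 6.

6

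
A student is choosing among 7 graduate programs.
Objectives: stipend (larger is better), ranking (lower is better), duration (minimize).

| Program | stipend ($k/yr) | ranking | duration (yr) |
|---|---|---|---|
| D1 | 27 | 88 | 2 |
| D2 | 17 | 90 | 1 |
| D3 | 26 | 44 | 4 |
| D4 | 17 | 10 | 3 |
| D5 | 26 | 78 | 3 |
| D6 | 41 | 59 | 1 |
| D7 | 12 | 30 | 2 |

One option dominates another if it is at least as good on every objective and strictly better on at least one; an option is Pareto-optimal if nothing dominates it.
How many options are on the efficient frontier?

4

D1: dominated by D6 (stipend 41≥27, ranking 59≤88, duration 1≤2).
D2: dominated by D6 (stipend 41≥17, ranking 59≤90, duration 1≤1).
D3: not dominated.
D4: not dominated (best ranking).
D5: dominated by D6 (stipend 41≥26, ranking 59≤78, duration 1≤3).
D6: not dominated (best stipend).
D7: not dominated.
Pareto-optimal: D3, D4, D6, D7 → 4.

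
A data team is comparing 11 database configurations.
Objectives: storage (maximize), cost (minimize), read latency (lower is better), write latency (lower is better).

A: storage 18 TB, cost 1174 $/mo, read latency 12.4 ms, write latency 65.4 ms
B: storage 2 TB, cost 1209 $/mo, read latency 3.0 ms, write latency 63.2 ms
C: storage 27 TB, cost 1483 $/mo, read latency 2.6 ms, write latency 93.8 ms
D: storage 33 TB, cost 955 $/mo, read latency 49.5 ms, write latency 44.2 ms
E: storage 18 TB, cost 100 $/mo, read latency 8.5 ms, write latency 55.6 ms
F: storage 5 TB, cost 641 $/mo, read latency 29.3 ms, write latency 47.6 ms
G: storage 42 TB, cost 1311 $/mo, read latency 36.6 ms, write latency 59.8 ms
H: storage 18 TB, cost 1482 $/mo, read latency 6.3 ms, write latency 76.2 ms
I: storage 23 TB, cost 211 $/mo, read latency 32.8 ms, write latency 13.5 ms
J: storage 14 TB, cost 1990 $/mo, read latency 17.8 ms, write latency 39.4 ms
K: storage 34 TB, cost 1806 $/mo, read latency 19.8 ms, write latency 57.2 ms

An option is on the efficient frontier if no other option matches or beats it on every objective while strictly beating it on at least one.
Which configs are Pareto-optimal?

A: dominated by E (storage 18≥18, cost 100≤1174, read latency 8.5≤12.4, write latency 55.6≤65.4).
B: not dominated.
C: not dominated (best read latency).
D: not dominated.
E: not dominated (best cost).
F: not dominated.
G: not dominated (best storage).
H: not dominated.
I: not dominated (best write latency).
J: not dominated.
K: not dominated.

B, C, D, E, F, G, H, I, J, K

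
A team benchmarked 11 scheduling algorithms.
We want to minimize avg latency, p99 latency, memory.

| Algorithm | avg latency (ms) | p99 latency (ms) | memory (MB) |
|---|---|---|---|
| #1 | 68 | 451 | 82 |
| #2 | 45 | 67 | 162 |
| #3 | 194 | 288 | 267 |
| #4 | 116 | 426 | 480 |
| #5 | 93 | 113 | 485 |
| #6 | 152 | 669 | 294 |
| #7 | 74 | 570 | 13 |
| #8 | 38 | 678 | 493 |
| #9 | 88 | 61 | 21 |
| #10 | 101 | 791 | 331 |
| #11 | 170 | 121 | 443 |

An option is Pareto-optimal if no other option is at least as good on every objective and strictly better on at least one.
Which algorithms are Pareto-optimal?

#1, #2, #7, #8, #9

#1: not dominated.
#2: not dominated.
#3: dominated by #2 (avg latency 45≤194, p99 latency 67≤288, memory 162≤267).
#4: dominated by #2 (avg latency 45≤116, p99 latency 67≤426, memory 162≤480).
#5: dominated by #2 (avg latency 45≤93, p99 latency 67≤113, memory 162≤485).
#6: dominated by #1 (avg latency 68≤152, p99 latency 451≤669, memory 82≤294).
#7: not dominated (best memory).
#8: not dominated (best avg latency).
#9: not dominated (best p99 latency).
#10: dominated by #1 (avg latency 68≤101, p99 latency 451≤791, memory 82≤331).
#11: dominated by #2 (avg latency 45≤170, p99 latency 67≤121, memory 162≤443).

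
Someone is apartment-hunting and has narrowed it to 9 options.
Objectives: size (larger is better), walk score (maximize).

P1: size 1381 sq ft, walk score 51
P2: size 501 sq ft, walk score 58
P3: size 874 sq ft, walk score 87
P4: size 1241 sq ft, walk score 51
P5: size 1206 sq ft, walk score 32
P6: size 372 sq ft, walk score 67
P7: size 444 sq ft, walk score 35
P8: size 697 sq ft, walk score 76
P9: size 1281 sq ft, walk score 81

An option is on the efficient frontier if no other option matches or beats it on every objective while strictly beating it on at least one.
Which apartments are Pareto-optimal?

P1: not dominated (best size).
P2: dominated by P3 (size 874≥501, walk score 87≥58).
P3: not dominated (best walk score).
P4: dominated by P1 (size 1381≥1241, walk score 51≥51).
P5: dominated by P1 (size 1381≥1206, walk score 51≥32).
P6: dominated by P3 (size 874≥372, walk score 87≥67).
P7: dominated by P1 (size 1381≥444, walk score 51≥35).
P8: dominated by P3 (size 874≥697, walk score 87≥76).
P9: not dominated.

P1, P3, P9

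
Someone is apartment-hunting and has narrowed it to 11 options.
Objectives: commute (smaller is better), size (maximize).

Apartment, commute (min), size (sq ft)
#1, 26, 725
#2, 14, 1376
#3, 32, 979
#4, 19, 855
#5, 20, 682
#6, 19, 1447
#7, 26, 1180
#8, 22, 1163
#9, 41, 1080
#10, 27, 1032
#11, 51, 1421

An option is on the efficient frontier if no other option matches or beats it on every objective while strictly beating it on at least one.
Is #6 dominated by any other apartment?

#1: worse on commute (26 vs 19).
#2: worse on size (1376 vs 1447).
#3: worse on commute (32 vs 19).
#4: worse on size (855 vs 1447).
#5: worse on commute (20 vs 19).
#7: worse on commute (26 vs 19).
#8: worse on commute (22 vs 19).
#9: worse on commute (41 vs 19).
#10: worse on commute (27 vs 19).
#11: worse on commute (51 vs 19).
No option is at least as good as #6 on every objective and strictly better on one.

No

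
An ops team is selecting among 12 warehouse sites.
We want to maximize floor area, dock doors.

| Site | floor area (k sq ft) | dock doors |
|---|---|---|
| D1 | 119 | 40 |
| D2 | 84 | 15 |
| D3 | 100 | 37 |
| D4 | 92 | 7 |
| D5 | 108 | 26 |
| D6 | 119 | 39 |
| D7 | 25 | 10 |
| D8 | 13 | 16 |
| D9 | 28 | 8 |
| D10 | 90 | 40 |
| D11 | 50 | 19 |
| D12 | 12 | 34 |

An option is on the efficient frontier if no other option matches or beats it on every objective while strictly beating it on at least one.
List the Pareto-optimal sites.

D1: not dominated.
D2: dominated by D1 (floor area 119≥84, dock doors 40≥15).
D3: dominated by D1 (floor area 119≥100, dock doors 40≥37).
D4: dominated by D1 (floor area 119≥92, dock doors 40≥7).
D5: dominated by D1 (floor area 119≥108, dock doors 40≥26).
D6: dominated by D1 (floor area 119≥119, dock doors 40≥39).
D7: dominated by D1 (floor area 119≥25, dock doors 40≥10).
D8: dominated by D1 (floor area 119≥13, dock doors 40≥16).
D9: dominated by D1 (floor area 119≥28, dock doors 40≥8).
D10: dominated by D1 (floor area 119≥90, dock doors 40≥40).
D11: dominated by D1 (floor area 119≥50, dock doors 40≥19).
D12: dominated by D1 (floor area 119≥12, dock doors 40≥34).

D1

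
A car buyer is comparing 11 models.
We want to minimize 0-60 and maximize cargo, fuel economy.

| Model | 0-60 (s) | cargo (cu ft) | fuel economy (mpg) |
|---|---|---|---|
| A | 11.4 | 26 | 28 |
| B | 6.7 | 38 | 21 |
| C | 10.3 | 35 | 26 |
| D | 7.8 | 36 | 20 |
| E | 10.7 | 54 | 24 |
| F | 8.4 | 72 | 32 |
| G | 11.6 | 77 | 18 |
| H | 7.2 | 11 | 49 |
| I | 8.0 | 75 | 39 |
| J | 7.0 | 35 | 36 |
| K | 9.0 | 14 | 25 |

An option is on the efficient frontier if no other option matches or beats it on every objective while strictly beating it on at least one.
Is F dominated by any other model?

I vs F: 0-60 8.0≤8.4, cargo 75≥72, fuel economy 39≥32 — I is at least as good on every objective and strictly better on at least one, so I dominates F.

Yes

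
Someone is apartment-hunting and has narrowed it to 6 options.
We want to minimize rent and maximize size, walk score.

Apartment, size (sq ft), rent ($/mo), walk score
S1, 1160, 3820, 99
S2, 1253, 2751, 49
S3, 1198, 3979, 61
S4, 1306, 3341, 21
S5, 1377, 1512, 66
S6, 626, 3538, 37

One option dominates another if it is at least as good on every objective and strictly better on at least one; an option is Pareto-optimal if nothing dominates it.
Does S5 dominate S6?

S5 vs S6: size 1377≥626, rent 1512≤3538, walk score 66≥37 — S5 is at least as good on every objective with at least one strict improvement.

Yes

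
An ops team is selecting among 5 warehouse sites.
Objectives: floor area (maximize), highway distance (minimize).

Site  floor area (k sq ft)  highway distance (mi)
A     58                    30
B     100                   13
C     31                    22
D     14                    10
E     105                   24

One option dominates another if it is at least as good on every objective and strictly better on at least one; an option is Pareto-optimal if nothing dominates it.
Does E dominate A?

E vs A: floor area 105≥58, highway distance 24≤30 — E is at least as good on every objective with at least one strict improvement.

Yes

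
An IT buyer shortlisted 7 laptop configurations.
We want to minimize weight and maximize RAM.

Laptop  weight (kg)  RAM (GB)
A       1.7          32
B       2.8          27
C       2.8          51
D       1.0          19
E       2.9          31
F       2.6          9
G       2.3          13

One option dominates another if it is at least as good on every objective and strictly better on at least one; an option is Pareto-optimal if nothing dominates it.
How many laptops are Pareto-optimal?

A: not dominated.
B: dominated by A (weight 1.7≤2.8, RAM 32≥27).
C: not dominated (best RAM).
D: not dominated (best weight).
E: dominated by A (weight 1.7≤2.9, RAM 32≥31).
F: dominated by A (weight 1.7≤2.6, RAM 32≥9).
G: dominated by A (weight 1.7≤2.3, RAM 32≥13).
Pareto-optimal: A, C, D → 3.

3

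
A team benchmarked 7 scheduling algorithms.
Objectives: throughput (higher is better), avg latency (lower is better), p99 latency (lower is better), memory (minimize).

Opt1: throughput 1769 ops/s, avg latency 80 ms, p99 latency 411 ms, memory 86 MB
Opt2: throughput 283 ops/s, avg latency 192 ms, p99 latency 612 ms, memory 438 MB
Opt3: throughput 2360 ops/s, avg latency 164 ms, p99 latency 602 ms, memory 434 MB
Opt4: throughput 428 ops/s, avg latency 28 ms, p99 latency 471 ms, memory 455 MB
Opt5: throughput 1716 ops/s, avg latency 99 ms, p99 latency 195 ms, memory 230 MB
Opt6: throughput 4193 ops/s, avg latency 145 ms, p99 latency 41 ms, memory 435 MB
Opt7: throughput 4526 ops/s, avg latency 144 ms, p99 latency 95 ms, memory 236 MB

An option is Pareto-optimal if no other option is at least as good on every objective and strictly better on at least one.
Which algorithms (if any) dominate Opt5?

none

Opt1: worse on p99 latency (411 vs 195).
Opt2: worse on throughput (283 vs 1716).
Opt3: worse on avg latency (164 vs 99).
Opt4: worse on throughput (428 vs 1716).
Opt6: worse on avg latency (145 vs 99).
Opt7: worse on avg latency (144 vs 99).
No option dominates Opt5.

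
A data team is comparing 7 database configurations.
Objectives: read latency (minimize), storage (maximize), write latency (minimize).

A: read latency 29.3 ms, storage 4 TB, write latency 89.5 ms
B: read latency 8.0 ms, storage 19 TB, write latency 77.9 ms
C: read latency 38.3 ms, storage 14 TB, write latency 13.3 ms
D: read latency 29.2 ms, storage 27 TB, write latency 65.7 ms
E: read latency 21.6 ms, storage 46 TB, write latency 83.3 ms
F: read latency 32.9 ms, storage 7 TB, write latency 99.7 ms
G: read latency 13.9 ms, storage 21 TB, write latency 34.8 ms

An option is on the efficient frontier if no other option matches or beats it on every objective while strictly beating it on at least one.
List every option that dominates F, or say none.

B: read latency 8.0≤32.9, storage 19≥7, write latency 77.9≤99.7 — dominates F.
D: read latency 29.2≤32.9, storage 27≥7, write latency 65.7≤99.7 — dominates F.
E: read latency 21.6≤32.9, storage 46≥7, write latency 83.3≤99.7 — dominates F.
G: read latency 13.9≤32.9, storage 21≥7, write latency 34.8≤99.7 — dominates F.
Others (A, C) are each worse than F on at least one objective.

B, D, E, G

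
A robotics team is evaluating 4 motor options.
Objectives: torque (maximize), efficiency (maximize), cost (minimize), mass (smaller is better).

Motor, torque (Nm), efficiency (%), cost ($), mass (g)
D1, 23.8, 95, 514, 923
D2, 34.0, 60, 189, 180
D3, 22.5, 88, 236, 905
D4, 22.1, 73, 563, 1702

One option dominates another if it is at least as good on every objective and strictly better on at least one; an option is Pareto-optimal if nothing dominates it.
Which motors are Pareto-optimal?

D1: not dominated (best efficiency).
D2: not dominated (best torque).
D3: not dominated.
D4: dominated by D1 (torque 23.8≥22.1, efficiency 95≥73, cost 514≤563, mass 923≤1702).

D1, D2, D3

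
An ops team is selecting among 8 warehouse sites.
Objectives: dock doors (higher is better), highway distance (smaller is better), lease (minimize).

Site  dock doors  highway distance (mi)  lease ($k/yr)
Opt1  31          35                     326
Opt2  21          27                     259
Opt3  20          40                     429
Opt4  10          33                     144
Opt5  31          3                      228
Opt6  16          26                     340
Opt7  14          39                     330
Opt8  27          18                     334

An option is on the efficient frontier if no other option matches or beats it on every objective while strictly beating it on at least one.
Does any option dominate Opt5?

Opt1: worse on highway distance (35 vs 3).
Opt2: worse on dock doors (21 vs 31).
Opt3: worse on dock doors (20 vs 31).
Opt4: worse on dock doors (10 vs 31).
Opt6: worse on dock doors (16 vs 31).
Opt7: worse on dock doors (14 vs 31).
Opt8: worse on dock doors (27 vs 31).
No option is at least as good as Opt5 on every objective and strictly better on one.

No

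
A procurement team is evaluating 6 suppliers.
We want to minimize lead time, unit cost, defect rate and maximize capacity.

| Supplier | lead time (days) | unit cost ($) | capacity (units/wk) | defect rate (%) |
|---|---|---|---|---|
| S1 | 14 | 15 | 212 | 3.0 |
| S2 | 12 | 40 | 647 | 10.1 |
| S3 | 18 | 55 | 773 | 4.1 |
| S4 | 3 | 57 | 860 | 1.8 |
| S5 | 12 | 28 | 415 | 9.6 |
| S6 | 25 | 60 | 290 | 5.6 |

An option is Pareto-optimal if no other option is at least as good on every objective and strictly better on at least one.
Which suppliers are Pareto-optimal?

S1, S2, S3, S4, S5

S1: not dominated (best unit cost).
S2: not dominated.
S3: not dominated.
S4: not dominated (best lead time).
S5: not dominated.
S6: dominated by S3 (lead time 18≤25, unit cost 55≤60, capacity 773≥290, defect rate 4.1≤5.6).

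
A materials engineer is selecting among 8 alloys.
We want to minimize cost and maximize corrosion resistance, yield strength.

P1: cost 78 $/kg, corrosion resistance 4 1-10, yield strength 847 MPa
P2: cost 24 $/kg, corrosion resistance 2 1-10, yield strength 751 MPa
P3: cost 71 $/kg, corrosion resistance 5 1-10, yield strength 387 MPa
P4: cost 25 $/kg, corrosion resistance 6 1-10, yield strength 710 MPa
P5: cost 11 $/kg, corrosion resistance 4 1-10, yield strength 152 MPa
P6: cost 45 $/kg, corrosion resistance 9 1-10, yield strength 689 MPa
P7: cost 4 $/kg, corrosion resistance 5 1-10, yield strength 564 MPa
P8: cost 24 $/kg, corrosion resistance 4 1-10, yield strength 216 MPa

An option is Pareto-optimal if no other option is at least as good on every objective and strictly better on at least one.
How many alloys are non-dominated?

P1: not dominated (best yield strength).
P2: not dominated.
P3: dominated by P4 (cost 25≤71, corrosion resistance 6≥5, yield strength 710≥387).
P4: not dominated.
P5: dominated by P7 (cost 4≤11, corrosion resistance 5≥4, yield strength 564≥152).
P6: not dominated (best corrosion resistance).
P7: not dominated (best cost).
P8: dominated by P7 (cost 4≤24, corrosion resistance 5≥4, yield strength 564≥216).
Pareto-optimal: P1, P2, P4, P6, P7 → 5.

5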